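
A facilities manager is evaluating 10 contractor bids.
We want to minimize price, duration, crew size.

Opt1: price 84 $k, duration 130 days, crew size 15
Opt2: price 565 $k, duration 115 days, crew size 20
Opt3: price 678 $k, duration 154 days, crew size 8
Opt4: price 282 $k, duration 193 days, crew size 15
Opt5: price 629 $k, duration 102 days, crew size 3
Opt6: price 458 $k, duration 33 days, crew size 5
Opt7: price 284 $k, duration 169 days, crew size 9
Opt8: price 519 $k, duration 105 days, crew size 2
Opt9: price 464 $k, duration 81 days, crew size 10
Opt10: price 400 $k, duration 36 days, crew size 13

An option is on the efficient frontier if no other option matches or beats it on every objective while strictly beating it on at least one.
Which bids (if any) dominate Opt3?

Opt5, Opt6, Opt8

Opt5: price 629≤678, duration 102≤154, crew size 3≤8 — dominates Opt3.
Opt6: price 458≤678, duration 33≤154, crew size 5≤8 — dominates Opt3.
Opt8: price 519≤678, duration 105≤154, crew size 2≤8 — dominates Opt3.
Others (Opt1, Opt2, Opt4, Opt7, Opt9, Opt10) are each worse than Opt3 on at least one objective.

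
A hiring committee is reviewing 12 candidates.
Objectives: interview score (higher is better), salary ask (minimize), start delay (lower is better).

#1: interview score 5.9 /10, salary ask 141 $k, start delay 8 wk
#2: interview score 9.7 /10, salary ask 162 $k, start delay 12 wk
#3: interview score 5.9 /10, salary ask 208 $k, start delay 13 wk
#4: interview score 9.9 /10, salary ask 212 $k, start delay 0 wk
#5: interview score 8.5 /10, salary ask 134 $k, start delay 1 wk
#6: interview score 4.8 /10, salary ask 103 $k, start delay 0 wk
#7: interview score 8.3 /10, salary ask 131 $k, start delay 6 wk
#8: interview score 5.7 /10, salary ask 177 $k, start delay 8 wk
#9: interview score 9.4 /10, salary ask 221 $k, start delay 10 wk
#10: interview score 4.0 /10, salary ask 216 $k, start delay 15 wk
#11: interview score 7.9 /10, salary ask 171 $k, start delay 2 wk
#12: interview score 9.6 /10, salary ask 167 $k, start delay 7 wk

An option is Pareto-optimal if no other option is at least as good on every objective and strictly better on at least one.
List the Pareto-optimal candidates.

#2, #4, #5, #6, #7, #12

#1: dominated by #5 (interview score 8.5≥5.9, salary ask 134≤141, start delay 1≤8).
#2: not dominated.
#3: dominated by #1 (interview score 5.9≥5.9, salary ask 141≤208, start delay 8≤13).
#4: not dominated (best interview score).
#5: not dominated.
#6: not dominated (best salary ask).
#7: not dominated.
#8: dominated by #1 (interview score 5.9≥5.7, salary ask 141≤177, start delay 8≤8).
#9: dominated by #4 (interview score 9.9≥9.4, salary ask 212≤221, start delay 0≤10).
#10: dominated by #1 (interview score 5.9≥4.0, salary ask 141≤216, start delay 8≤15).
#11: dominated by #5 (interview score 8.5≥7.9, salary ask 134≤171, start delay 1≤2).
#12: not dominated.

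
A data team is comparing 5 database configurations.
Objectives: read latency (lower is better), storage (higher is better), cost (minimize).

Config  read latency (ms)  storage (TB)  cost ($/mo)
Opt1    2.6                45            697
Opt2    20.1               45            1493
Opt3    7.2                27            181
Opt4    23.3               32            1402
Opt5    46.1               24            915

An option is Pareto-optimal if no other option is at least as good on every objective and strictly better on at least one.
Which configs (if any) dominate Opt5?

Opt1: read latency 2.6≤46.1, storage 45≥24, cost 697≤915 — dominates Opt5.
Opt3: read latency 7.2≤46.1, storage 27≥24, cost 181≤915 — dominates Opt5.
Others (Opt2, Opt4) are each worse than Opt5 on at least one objective.

Opt1, Opt3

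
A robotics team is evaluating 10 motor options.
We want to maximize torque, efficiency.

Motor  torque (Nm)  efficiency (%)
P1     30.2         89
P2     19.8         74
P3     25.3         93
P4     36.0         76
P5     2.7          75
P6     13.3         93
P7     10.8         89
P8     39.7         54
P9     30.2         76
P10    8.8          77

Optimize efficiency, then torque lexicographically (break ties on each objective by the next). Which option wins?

P3

First maximize efficiency: best is 93, kept {P3, P6}.
Then maximize torque: best is 25.3, kept {P3}.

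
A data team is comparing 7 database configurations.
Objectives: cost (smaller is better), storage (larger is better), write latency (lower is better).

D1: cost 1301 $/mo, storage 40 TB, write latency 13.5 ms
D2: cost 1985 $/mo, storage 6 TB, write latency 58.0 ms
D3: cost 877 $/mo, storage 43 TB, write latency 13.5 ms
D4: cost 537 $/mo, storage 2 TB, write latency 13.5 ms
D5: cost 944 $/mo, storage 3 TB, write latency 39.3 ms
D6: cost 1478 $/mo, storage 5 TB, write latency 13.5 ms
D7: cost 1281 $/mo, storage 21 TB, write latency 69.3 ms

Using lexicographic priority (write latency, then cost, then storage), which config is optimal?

D4

First minimize write latency: best is 13.5, kept {D1, D3, D4, D6}.
Then minimize cost: best is 537, kept {D4}.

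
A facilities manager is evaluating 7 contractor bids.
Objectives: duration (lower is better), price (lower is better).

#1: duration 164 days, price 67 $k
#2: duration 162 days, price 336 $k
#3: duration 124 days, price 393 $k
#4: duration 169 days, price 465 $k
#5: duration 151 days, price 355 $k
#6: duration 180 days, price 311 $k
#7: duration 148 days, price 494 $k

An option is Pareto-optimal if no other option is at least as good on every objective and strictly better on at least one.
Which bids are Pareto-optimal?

#1: not dominated (best price).
#2: not dominated.
#3: not dominated (best duration).
#4: dominated by #1 (duration 164≤169, price 67≤465).
#5: not dominated.
#6: dominated by #1 (duration 164≤180, price 67≤311).
#7: dominated by #3 (duration 124≤148, price 393≤494).

#1, #2, #3, #5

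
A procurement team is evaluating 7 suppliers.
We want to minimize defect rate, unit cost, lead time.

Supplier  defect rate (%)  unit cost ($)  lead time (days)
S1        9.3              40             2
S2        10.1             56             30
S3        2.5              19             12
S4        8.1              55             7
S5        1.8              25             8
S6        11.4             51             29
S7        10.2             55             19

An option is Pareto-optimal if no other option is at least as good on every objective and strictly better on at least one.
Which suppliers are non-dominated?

S1: not dominated (best lead time).
S2: dominated by S1 (defect rate 9.3≤10.1, unit cost 40≤56, lead time 2≤30).
S3: not dominated (best unit cost).
S4: not dominated.
S5: not dominated (best defect rate).
S6: dominated by S1 (defect rate 9.3≤11.4, unit cost 40≤51, lead time 2≤29).
S7: dominated by S1 (defect rate 9.3≤10.2, unit cost 40≤55, lead time 2≤19).

S1, S3, S4, S5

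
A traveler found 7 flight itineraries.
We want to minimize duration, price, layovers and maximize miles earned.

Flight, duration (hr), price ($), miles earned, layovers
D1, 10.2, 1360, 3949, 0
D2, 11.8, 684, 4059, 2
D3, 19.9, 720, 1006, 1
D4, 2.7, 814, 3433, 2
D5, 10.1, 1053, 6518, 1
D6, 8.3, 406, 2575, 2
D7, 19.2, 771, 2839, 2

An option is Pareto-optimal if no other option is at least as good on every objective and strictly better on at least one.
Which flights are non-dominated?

D1: not dominated (best layovers).
D2: not dominated.
D3: not dominated.
D4: not dominated (best duration).
D5: not dominated (best miles earned).
D6: not dominated (best price).
D7: dominated by D2 (duration 11.8≤19.2, price 684≤771, miles earned 4059≥2839, layovers 2≤2).

D1, D2, D3, D4, D5, D6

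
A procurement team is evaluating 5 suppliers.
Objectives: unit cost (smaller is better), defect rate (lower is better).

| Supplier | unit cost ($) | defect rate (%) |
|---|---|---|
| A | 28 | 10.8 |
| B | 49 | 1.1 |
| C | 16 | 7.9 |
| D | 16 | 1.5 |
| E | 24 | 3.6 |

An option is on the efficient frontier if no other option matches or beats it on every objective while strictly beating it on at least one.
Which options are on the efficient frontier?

B, D

A: dominated by C (unit cost 16≤28, defect rate 7.9≤10.8).
B: not dominated (best defect rate).
C: dominated by D (unit cost 16≤16, defect rate 1.5≤7.9).
D: not dominated.
E: dominated by D (unit cost 16≤24, defect rate 1.5≤3.6).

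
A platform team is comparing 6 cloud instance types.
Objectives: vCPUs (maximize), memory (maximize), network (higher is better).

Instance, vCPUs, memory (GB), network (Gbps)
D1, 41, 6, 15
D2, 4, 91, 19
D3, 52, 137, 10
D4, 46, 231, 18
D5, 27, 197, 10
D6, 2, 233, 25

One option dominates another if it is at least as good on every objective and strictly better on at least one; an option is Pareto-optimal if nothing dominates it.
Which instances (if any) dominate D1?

D4: vCPUs 46≥41, memory 231≥6, network 18≥15 — dominates D1.
Others (D2, D3, D5, D6) are each worse than D1 on at least one objective.

D4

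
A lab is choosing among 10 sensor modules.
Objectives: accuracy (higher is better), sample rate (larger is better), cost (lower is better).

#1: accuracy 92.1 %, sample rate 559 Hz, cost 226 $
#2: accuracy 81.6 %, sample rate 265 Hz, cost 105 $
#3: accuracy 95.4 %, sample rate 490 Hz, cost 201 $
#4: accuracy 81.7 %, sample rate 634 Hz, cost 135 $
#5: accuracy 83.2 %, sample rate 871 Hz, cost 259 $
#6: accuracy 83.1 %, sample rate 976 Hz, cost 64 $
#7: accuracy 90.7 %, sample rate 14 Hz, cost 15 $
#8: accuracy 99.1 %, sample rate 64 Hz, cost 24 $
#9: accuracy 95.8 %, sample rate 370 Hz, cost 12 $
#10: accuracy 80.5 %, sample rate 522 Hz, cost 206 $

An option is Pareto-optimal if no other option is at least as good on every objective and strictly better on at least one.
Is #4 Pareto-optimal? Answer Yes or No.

#6 vs #4: accuracy 83.1≥81.7, sample rate 976≥634, cost 64≤135 — #6 is at least as good on every objective and strictly better on at least one, so #6 dominates #4.

No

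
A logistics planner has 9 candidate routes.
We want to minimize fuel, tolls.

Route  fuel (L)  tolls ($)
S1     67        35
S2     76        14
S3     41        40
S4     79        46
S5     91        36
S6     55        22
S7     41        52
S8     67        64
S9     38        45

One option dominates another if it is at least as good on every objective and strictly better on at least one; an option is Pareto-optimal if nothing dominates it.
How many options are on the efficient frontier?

4

S1: dominated by S6 (fuel 55≤67, tolls 22≤35).
S2: not dominated (best tolls).
S3: not dominated.
S4: dominated by S1 (fuel 67≤79, tolls 35≤46).
S5: dominated by S1 (fuel 67≤91, tolls 35≤36).
S6: not dominated.
S7: dominated by S3 (fuel 41≤41, tolls 40≤52).
S8: dominated by S1 (fuel 67≤67, tolls 35≤64).
S9: not dominated (best fuel).
Pareto-optimal: S2, S3, S6, S9 → 4.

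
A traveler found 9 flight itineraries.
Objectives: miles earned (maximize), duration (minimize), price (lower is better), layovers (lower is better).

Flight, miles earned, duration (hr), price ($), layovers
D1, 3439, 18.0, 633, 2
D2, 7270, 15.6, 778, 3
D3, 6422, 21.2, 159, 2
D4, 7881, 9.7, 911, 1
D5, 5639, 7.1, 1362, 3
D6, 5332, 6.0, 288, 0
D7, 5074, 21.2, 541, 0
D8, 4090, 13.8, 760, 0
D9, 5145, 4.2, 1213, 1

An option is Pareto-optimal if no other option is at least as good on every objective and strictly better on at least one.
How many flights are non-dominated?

6

D1: dominated by D6 (miles earned 5332≥3439, duration 6.0≤18.0, price 288≤633, layovers 0≤2).
D2: not dominated.
D3: not dominated (best price).
D4: not dominated (best miles earned).
D5: not dominated.
D6: not dominated.
D7: dominated by D6 (miles earned 5332≥5074, duration 6.0≤21.2, price 288≤541, layovers 0≤0).
D8: dominated by D6 (miles earned 5332≥4090, duration 6.0≤13.8, price 288≤760, layovers 0≤0).
D9: not dominated (best duration).
Pareto-optimal: D2, D3, D4, D5, D6, D9 → 6.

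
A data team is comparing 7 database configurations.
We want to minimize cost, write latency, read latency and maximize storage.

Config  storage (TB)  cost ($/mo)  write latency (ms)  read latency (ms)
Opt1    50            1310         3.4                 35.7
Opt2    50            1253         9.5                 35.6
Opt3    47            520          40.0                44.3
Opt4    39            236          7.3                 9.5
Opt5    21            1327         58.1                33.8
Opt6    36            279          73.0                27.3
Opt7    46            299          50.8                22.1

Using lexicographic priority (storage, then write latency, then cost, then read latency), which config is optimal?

Opt1

First maximize storage: best is 50, kept {Opt1, Opt2}.
Then minimize write latency: best is 3.4, kept {Opt1}.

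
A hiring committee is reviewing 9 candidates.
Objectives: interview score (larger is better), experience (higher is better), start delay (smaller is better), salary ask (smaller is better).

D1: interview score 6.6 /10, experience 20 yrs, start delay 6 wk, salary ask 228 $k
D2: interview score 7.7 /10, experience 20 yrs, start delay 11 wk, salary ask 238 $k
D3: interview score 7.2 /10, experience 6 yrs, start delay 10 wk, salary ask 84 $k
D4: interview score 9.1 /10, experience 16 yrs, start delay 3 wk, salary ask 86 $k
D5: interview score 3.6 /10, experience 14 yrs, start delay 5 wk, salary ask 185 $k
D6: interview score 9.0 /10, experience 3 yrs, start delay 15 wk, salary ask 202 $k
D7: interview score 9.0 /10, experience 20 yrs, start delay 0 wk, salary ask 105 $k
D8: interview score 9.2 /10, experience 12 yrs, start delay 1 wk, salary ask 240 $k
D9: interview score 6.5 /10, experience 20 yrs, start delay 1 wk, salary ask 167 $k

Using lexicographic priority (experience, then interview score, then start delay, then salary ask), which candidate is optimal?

First maximize experience: best is 20, kept {D1, D2, D7, D9}.
Then maximize interview score: best is 9.0, kept {D7}.

D7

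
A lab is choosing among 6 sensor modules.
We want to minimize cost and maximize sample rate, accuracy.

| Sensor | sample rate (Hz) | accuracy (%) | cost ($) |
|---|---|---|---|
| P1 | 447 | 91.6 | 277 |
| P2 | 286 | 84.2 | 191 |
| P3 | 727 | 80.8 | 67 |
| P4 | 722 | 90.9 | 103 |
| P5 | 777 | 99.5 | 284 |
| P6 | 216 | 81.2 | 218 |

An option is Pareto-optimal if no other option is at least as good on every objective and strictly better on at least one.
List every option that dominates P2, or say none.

P4

P4: sample rate 722≥286, accuracy 90.9≥84.2, cost 103≤191 — dominates P2.
Others (P1, P3, P5, P6) are each worse than P2 on at least one objective.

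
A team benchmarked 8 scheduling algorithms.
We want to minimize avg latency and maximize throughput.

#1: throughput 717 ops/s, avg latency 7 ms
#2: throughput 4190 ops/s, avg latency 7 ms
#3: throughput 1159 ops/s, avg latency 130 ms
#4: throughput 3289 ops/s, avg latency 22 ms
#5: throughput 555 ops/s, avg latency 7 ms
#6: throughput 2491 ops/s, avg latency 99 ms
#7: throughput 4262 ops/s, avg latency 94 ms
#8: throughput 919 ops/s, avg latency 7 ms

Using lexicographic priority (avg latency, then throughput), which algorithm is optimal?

#2

First minimize avg latency: best is 7, kept {#1, #2, #5, #8}.
Then maximize throughput: best is 4190, kept {#2}.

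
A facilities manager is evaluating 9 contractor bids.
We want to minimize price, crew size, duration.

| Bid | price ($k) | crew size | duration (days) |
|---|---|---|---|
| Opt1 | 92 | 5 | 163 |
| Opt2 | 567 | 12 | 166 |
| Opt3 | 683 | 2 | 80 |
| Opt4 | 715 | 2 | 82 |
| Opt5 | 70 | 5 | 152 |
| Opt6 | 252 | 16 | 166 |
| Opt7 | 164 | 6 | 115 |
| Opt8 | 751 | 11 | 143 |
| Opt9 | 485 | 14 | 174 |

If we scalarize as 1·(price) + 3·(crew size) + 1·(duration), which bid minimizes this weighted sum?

Opt1: 1·92 + 3·5 + 1·163 = 270
Opt2: 1·567 + 3·12 + 1·166 = 769
Opt3: 1·683 + 3·2 + 1·80 = 769
Opt4: 1·715 + 3·2 + 1·82 = 803
Opt5: 1·70 + 3·5 + 1·152 = 237
Opt6: 1·252 + 3·16 + 1·166 = 466
Opt7: 1·164 + 3·6 + 1·115 = 297
Opt8: 1·751 + 3·11 + 1·143 = 927
Opt9: 1·485 + 3·14 + 1·174 = 701
Lowest: Opt5 at 237.

Opt5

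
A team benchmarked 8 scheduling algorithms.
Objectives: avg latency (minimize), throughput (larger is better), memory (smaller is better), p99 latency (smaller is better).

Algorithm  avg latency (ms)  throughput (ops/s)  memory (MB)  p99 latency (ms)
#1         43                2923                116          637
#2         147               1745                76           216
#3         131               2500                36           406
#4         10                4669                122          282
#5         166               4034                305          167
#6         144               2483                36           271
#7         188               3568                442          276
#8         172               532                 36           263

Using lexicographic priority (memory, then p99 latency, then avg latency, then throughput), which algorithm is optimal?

First minimize memory: best is 36, kept {#3, #6, #8}.
Then minimize p99 latency: best is 263, kept {#8}.

#8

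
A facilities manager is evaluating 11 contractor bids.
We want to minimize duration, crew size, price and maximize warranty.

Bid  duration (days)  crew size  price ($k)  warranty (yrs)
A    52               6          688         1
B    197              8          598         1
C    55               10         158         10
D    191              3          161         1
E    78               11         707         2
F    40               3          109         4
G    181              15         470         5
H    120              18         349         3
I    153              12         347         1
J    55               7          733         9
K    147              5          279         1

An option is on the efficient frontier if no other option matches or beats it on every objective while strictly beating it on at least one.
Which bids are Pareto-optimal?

C, F, J

A: dominated by F (duration 40≤52, crew size 3≤6, price 109≤688, warranty 4≥1).
B: dominated by D (duration 191≤197, crew size 3≤8, price 161≤598, warranty 1≥1).
C: not dominated (best warranty).
D: dominated by F (duration 40≤191, crew size 3≤3, price 109≤161, warranty 4≥1).
E: dominated by C (duration 55≤78, crew size 10≤11, price 158≤707, warranty 10≥2).
F: not dominated (best duration).
G: dominated by C (duration 55≤181, crew size 10≤15, price 158≤470, warranty 10≥5).
H: dominated by C (duration 55≤120, crew size 10≤18, price 158≤349, warranty 10≥3).
I: dominated by C (duration 55≤153, crew size 10≤12, price 158≤347, warranty 10≥1).
J: not dominated.
K: dominated by F (duration 40≤147, crew size 3≤5, price 109≤279, warranty 4≥1).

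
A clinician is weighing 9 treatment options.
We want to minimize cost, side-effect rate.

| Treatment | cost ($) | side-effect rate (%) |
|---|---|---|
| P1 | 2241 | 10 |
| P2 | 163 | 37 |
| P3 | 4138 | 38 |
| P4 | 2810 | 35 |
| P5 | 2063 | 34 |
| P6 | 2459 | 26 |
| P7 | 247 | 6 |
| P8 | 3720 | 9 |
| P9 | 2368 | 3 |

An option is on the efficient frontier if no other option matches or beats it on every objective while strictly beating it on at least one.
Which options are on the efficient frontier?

P1: dominated by P7 (cost 247≤2241, side-effect rate 6≤10).
P2: not dominated (best cost).
P3: dominated by P1 (cost 2241≤4138, side-effect rate 10≤38).
P4: dominated by P1 (cost 2241≤2810, side-effect rate 10≤35).
P5: dominated by P7 (cost 247≤2063, side-effect rate 6≤34).
P6: dominated by P1 (cost 2241≤2459, side-effect rate 10≤26).
P7: not dominated.
P8: dominated by P7 (cost 247≤3720, side-effect rate 6≤9).
P9: not dominated (best side-effect rate).

P2, P7, P9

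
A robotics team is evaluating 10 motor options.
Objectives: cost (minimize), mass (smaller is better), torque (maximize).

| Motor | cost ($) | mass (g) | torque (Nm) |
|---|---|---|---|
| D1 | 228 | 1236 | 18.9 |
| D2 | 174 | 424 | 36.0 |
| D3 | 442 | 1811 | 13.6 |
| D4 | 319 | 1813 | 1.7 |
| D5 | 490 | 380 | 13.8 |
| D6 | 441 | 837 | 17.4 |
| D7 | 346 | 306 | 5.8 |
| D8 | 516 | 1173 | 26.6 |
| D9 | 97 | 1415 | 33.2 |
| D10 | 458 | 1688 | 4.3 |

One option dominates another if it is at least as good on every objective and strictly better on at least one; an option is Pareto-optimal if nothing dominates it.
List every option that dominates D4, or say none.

D1: cost 228≤319, mass 1236≤1813, torque 18.9≥1.7 — dominates D4.
D2: cost 174≤319, mass 424≤1813, torque 36.0≥1.7 — dominates D4.
D9: cost 97≤319, mass 1415≤1813, torque 33.2≥1.7 — dominates D4.
Others (D3, D5, D6, D7, D8, D10) are each worse than D4 on at least one objective.

D1, D2, D9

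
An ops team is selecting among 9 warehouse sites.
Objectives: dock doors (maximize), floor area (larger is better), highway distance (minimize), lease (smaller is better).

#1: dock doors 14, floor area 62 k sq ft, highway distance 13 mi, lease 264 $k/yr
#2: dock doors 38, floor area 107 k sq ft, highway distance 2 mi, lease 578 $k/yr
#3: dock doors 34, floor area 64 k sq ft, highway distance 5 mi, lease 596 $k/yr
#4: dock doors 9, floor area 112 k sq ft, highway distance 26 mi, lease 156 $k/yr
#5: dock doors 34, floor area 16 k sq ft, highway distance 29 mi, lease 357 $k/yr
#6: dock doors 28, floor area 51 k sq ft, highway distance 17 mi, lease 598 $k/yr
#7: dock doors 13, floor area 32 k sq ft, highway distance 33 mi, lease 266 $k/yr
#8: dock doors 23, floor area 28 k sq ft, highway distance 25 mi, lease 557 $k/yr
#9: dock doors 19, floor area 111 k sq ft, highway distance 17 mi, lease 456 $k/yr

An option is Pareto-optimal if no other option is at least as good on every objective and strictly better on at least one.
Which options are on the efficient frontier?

#1: not dominated.
#2: not dominated (best dock doors).
#3: dominated by #2 (dock doors 38≥34, floor area 107≥64, highway distance 2≤5, lease 578≤596).
#4: not dominated (best floor area).
#5: not dominated.
#6: dominated by #2 (dock doors 38≥28, floor area 107≥51, highway distance 2≤17, lease 578≤598).
#7: dominated by #1 (dock doors 14≥13, floor area 62≥32, highway distance 13≤33, lease 264≤266).
#8: not dominated.
#9: not dominated.

#1, #2, #4, #5, #8, #9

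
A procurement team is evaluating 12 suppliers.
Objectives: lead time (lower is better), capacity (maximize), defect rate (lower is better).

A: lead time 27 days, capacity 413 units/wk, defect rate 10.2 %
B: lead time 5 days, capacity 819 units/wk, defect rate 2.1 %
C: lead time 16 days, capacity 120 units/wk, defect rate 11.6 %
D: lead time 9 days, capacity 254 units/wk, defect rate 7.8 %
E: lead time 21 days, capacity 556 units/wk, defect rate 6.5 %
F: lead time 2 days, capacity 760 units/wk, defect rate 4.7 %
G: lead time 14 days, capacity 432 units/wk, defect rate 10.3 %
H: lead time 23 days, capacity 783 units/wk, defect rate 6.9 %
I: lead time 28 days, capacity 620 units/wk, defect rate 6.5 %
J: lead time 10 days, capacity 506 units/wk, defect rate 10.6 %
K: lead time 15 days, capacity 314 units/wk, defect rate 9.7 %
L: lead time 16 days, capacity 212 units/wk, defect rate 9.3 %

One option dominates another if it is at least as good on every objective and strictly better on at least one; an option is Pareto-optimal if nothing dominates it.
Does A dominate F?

No

A vs F: A is worse on lead time (27 vs 2), so it does not dominate F.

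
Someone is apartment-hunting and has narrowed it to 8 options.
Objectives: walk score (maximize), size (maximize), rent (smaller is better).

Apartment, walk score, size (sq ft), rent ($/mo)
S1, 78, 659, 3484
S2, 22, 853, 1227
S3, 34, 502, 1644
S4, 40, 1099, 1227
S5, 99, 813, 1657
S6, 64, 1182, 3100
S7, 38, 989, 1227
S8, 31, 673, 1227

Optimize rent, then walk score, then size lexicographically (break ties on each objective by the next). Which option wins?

S4

First minimize rent: best is 1227, kept {S2, S4, S7, S8}.
Then maximize walk score: best is 40, kept {S4}.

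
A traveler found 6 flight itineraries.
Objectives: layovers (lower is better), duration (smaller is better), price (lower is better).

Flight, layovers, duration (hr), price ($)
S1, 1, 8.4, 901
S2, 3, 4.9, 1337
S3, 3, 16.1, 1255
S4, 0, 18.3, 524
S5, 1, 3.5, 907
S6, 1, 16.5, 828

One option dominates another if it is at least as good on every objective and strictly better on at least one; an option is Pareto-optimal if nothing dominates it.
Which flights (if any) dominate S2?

S5

S5: layovers 1≤3, duration 3.5≤4.9, price 907≤1337 — dominates S2.
Others (S1, S3, S4, S6) are each worse than S2 on at least one objective.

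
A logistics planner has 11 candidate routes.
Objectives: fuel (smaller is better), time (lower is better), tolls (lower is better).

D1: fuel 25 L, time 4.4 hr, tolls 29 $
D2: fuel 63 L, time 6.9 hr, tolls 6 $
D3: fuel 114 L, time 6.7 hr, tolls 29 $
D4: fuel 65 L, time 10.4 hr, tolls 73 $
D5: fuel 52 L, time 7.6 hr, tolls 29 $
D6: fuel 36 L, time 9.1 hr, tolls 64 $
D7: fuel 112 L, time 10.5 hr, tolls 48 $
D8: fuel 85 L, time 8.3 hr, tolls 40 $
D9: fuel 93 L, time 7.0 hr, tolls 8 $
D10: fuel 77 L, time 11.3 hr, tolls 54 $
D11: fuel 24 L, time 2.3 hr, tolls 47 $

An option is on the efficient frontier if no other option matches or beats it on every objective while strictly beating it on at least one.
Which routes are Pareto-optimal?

D1, D2, D11

D1: not dominated.
D2: not dominated (best tolls).
D3: dominated by D1 (fuel 25≤114, time 4.4≤6.7, tolls 29≤29).
D4: dominated by D1 (fuel 25≤65, time 4.4≤10.4, tolls 29≤73).
D5: dominated by D1 (fuel 25≤52, time 4.4≤7.6, tolls 29≤29).
D6: dominated by D1 (fuel 25≤36, time 4.4≤9.1, tolls 29≤64).
D7: dominated by D1 (fuel 25≤112, time 4.4≤10.5, tolls 29≤48).
D8: dominated by D1 (fuel 25≤85, time 4.4≤8.3, tolls 29≤40).
D9: dominated by D2 (fuel 63≤93, time 6.9≤7.0, tolls 6≤8).
D10: dominated by D1 (fuel 25≤77, time 4.4≤11.3, tolls 29≤54).
D11: not dominated (best fuel).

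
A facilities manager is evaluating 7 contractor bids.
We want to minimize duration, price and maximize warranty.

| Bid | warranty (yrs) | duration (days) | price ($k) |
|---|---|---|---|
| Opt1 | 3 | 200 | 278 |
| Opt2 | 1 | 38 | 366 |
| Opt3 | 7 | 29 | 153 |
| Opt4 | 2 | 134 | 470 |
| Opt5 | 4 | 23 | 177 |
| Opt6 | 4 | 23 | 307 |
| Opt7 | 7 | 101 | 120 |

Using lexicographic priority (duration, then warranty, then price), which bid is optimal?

First minimize duration: best is 23, kept {Opt5, Opt6}.
Then maximize warranty: best is 4, kept {Opt5, Opt6}.
Then minimize price: best is 177, kept {Opt5}.

Opt5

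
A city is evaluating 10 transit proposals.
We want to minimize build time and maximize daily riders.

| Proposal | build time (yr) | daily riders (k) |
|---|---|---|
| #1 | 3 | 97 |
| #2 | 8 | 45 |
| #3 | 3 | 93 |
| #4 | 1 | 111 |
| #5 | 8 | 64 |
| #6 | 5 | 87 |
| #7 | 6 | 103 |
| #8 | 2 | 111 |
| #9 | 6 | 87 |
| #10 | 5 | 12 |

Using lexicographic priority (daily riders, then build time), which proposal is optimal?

First maximize daily riders: best is 111, kept {#4, #8}.
Then minimize build time: best is 1, kept {#4}.

#4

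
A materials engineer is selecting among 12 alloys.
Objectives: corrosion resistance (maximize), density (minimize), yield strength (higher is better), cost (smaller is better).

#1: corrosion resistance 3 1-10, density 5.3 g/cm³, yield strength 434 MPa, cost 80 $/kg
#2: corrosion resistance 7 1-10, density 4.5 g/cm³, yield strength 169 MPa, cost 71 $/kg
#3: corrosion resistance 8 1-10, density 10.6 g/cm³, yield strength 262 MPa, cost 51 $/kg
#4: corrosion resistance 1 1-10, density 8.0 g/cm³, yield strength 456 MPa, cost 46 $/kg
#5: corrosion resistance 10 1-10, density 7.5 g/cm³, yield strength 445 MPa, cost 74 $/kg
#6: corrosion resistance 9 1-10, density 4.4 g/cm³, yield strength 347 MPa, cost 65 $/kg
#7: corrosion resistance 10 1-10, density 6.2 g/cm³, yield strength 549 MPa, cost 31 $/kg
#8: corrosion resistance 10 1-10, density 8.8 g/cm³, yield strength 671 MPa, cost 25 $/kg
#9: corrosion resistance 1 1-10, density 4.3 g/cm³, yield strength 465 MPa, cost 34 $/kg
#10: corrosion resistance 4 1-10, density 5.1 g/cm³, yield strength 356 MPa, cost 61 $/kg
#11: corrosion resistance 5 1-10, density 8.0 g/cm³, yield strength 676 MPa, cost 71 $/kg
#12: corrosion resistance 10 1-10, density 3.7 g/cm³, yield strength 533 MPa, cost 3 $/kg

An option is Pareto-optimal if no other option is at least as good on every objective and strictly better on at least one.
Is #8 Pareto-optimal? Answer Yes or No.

Yes

#1: worse on corrosion resistance (3 vs 10).
#2: worse on corrosion resistance (7 vs 10).
#3: worse on corrosion resistance (8 vs 10).
#4: worse on corrosion resistance (1 vs 10).
#5: worse on yield strength (445 vs 671).
#6: worse on corrosion resistance (9 vs 10).
#7: worse on yield strength (549 vs 671).
#9: worse on corrosion resistance (1 vs 10).
#10: worse on corrosion resistance (4 vs 10).
#11: worse on corrosion resistance (5 vs 10).
#12: worse on yield strength (533 vs 671).
No option is at least as good as #8 on every objective and strictly better on one.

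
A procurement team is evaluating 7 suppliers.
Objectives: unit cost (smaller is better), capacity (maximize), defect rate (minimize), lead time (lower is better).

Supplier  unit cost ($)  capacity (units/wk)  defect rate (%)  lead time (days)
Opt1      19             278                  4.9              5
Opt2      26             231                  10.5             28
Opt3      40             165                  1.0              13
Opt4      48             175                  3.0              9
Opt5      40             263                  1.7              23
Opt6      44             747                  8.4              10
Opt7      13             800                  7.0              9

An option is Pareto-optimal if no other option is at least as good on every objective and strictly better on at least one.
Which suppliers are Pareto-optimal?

Opt1, Opt3, Opt4, Opt5, Opt7

Opt1: not dominated (best lead time).
Opt2: dominated by Opt1 (unit cost 19≤26, capacity 278≥231, defect rate 4.9≤10.5, lead time 5≤28).
Opt3: not dominated (best defect rate).
Opt4: not dominated.
Opt5: not dominated.
Opt6: dominated by Opt7 (unit cost 13≤44, capacity 800≥747, defect rate 7.0≤8.4, lead time 9≤10).
Opt7: not dominated (best unit cost).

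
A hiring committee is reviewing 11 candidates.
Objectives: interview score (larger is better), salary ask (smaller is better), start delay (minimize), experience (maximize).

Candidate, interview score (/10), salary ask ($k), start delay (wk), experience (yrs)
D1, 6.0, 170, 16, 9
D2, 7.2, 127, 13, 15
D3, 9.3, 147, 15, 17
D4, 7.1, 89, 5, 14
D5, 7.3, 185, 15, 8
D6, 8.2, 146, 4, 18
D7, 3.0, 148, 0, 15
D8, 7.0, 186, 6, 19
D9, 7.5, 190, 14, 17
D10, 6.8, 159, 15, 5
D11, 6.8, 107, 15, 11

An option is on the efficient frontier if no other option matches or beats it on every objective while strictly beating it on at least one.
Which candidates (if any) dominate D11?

D4: interview score 7.1≥6.8, salary ask 89≤107, start delay 5≤15, experience 14≥11 — dominates D11.
Others (D1, D2, D3, D5, D6, D7, D8, D9, D10) are each worse than D11 on at least one objective.

D4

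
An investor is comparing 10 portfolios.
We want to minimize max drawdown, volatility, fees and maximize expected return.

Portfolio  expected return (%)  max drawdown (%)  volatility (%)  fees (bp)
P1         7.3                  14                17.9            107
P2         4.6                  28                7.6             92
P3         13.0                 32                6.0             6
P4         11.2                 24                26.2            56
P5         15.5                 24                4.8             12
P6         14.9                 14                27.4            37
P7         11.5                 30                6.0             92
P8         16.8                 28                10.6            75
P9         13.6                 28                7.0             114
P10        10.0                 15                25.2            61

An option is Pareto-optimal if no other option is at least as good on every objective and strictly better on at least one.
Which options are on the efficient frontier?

P1: not dominated.
P2: dominated by P5 (expected return 15.5≥4.6, max drawdown 24≤28, volatility 4.8≤7.6, fees 12≤92).
P3: not dominated (best fees).
P4: dominated by P5 (expected return 15.5≥11.2, max drawdown 24≤24, volatility 4.8≤26.2, fees 12≤56).
P5: not dominated (best volatility).
P6: not dominated.
P7: dominated by P5 (expected return 15.5≥11.5, max drawdown 24≤30, volatility 4.8≤6.0, fees 12≤92).
P8: not dominated (best expected return).
P9: dominated by P5 (expected return 15.5≥13.6, max drawdown 24≤28, volatility 4.8≤7.0, fees 12≤114).
P10: not dominated.

P1, P3, P5, P6, P8, P10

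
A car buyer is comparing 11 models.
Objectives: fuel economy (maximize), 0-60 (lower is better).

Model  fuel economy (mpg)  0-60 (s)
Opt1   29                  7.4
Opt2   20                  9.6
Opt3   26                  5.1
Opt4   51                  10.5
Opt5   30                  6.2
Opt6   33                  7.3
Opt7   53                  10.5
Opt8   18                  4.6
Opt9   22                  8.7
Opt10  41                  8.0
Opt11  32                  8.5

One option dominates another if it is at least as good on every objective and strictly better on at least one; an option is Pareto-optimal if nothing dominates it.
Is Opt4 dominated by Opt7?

Opt7 vs Opt4: fuel economy 53≥51, 0-60 10.5≤10.5 — Opt7 is at least as good on every objective with at least one strict improvement.

Yes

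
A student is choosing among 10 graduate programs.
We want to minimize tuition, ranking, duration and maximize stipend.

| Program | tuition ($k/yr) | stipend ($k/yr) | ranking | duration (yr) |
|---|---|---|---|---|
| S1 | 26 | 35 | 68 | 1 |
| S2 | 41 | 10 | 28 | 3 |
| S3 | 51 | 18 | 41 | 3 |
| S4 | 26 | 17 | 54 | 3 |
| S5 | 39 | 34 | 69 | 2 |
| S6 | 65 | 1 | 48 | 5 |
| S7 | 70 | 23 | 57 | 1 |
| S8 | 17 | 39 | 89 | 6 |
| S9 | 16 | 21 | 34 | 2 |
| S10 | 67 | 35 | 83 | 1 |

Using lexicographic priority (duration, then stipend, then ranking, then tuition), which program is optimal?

First minimize duration: best is 1, kept {S1, S7, S10}.
Then maximize stipend: best is 35, kept {S1, S10}.
Then minimize ranking: best is 68, kept {S1}.

S1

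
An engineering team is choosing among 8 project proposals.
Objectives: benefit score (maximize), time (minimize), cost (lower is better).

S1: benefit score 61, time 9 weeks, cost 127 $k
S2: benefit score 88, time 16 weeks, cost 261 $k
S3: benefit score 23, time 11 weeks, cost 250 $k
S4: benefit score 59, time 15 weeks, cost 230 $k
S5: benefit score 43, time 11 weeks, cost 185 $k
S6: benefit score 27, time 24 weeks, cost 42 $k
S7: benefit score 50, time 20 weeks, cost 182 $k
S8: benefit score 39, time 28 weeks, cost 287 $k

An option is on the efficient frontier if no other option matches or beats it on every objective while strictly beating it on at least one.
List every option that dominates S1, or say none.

S2: worse on time (16 vs 9).
S3: worse on benefit score (23 vs 61).
S4: worse on benefit score (59 vs 61).
S5: worse on benefit score (43 vs 61).
S6: worse on benefit score (27 vs 61).
S7: worse on benefit score (50 vs 61).
S8: worse on benefit score (39 vs 61).
No option dominates S1.

none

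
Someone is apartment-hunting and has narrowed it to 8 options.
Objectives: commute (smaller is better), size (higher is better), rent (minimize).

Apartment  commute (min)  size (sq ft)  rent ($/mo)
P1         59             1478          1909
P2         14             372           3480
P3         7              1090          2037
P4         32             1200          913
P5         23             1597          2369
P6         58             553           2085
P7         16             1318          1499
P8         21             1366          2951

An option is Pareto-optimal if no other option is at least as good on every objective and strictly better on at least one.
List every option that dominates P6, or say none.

P3: commute 7≤58, size 1090≥553, rent 2037≤2085 — dominates P6.
P4: commute 32≤58, size 1200≥553, rent 913≤2085 — dominates P6.
P7: commute 16≤58, size 1318≥553, rent 1499≤2085 — dominates P6.
Others (P1, P2, P5, P8) are each worse than P6 on at least one objective.

P3, P4, P7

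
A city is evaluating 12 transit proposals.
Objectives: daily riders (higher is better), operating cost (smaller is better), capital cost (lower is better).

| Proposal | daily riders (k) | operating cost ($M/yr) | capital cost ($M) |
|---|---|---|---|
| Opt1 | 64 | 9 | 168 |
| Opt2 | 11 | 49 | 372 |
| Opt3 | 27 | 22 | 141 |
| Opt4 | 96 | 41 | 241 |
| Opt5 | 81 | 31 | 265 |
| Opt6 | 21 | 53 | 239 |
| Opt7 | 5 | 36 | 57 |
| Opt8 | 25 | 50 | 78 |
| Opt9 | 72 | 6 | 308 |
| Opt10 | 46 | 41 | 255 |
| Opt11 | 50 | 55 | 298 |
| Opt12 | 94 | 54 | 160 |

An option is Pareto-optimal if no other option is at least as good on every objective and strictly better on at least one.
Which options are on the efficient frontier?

Opt1, Opt3, Opt4, Opt5, Opt7, Opt8, Opt9, Opt12

Opt1: not dominated.
Opt2: dominated by Opt1 (daily riders 64≥11, operating cost 9≤49, capital cost 168≤372).
Opt3: not dominated.
Opt4: not dominated (best daily riders).
Opt5: not dominated.
Opt6: dominated by Opt1 (daily riders 64≥21, operating cost 9≤53, capital cost 168≤239).
Opt7: not dominated (best capital cost).
Opt8: not dominated.
Opt9: not dominated (best operating cost).
Opt10: dominated by Opt1 (daily riders 64≥46, operating cost 9≤41, capital cost 168≤255).
Opt11: dominated by Opt1 (daily riders 64≥50, operating cost 9≤55, capital cost 168≤298).
Opt12: not dominated.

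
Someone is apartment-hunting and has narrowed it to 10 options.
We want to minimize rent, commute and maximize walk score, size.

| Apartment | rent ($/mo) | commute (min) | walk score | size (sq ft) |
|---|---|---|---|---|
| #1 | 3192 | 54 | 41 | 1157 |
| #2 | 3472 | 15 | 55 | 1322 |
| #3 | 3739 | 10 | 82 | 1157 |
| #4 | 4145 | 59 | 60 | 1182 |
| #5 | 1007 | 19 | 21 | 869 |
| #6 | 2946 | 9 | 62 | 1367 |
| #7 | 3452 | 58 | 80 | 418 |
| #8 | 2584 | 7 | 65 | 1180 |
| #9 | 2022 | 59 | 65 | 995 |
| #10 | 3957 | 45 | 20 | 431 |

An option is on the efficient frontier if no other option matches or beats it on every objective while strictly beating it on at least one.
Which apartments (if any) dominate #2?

#6: rent 2946≤3472, commute 9≤15, walk score 62≥55, size 1367≥1322 — dominates #2.
Others (#1, #3, #4, #5, #7, #8, #9, #10) are each worse than #2 on at least one objective.

#6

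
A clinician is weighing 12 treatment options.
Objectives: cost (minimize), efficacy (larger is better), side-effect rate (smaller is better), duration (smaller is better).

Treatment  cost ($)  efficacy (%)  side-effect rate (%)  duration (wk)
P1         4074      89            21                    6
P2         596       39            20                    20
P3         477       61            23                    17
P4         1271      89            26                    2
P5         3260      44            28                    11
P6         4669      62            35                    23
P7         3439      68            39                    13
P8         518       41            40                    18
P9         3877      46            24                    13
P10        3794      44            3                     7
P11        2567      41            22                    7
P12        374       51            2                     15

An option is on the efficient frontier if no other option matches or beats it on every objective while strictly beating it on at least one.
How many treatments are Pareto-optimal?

7

P1: not dominated.
P2: dominated by P12 (cost 374≤596, efficacy 51≥39, side-effect rate 2≤20, duration 15≤20).
P3: not dominated.
P4: not dominated (best duration).
P5: dominated by P4 (cost 1271≤3260, efficacy 89≥44, side-effect rate 26≤28, duration 2≤11).
P6: dominated by P1 (cost 4074≤4669, efficacy 89≥62, side-effect rate 21≤35, duration 6≤23).
P7: dominated by P4 (cost 1271≤3439, efficacy 89≥68, side-effect rate 26≤39, duration 2≤13).
P8: dominated by P3 (cost 477≤518, efficacy 61≥41, side-effect rate 23≤40, duration 17≤18).
P9: not dominated.
P10: not dominated.
P11: not dominated.
P12: not dominated (best cost).
Pareto-optimal: P1, P3, P4, P9, P10, P11, P12 → 7.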